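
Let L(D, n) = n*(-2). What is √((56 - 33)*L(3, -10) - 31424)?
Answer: 2*I*√7741 ≈ 175.97*I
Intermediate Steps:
L(D, n) = -2*n
√((56 - 33)*L(3, -10) - 31424) = √((56 - 33)*(-2*(-10)) - 31424) = √(23*20 - 31424) = √(460 - 31424) = √(-30964) = 2*I*√7741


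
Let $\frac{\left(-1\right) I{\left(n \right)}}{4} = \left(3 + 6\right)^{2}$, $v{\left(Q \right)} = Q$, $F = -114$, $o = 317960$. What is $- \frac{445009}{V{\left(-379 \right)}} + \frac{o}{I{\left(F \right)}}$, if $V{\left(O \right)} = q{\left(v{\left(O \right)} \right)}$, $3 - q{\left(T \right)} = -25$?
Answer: $- \frac{38271449}{2268} \approx -16875.0$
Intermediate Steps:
$q{\left(T \right)} = 28$ ($q{\left(T \right)} = 3 - -25 = 3 + 25 = 28$)
$V{\left(O \right)} = 28$
$I{\left(n \right)} = -324$ ($I{\left(n \right)} = - 4 \left(3 + 6\right)^{2} = - 4 \cdot 9^{2} = \left(-4\right) 81 = -324$)
$- \frac{445009}{V{\left(-379 \right)}} + \frac{o}{I{\left(F \right)}} = - \frac{445009}{28} + \frac{317960}{-324} = \left(-445009\right) \frac{1}{28} + 317960 \left(- \frac{1}{324}\right) = - \frac{445009}{28} - \frac{79490}{81} = - \frac{38271449}{2268}$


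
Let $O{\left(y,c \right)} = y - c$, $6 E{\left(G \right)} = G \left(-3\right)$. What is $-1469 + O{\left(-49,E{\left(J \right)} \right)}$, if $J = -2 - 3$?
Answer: $- \frac{3041}{2} \approx -1520.5$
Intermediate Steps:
$J = -5$ ($J = -2 - 3 = -5$)
$E{\left(G \right)} = - \frac{G}{2}$ ($E{\left(G \right)} = \frac{G \left(-3\right)}{6} = \frac{\left(-3\right) G}{6} = - \frac{G}{2}$)
$-1469 + O{\left(-49,E{\left(J \right)} \right)} = -1469 - \left(49 - - \frac{5}{2}\right) = -1469 - \frac{103}{2} = - \frac{3041}{2}$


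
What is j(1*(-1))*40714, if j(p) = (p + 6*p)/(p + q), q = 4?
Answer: -284998/3 ≈ -94999.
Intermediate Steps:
j(p) = 7*p/(4 + p) (j(p) = (p + 6*p)/(p + 4) = (7*p)/(4 + p) = 7*p/(4 + p))
j(1*(-1))*40714 = (7*(1*(-1))/(4 + 1*(-1)))*40714 = (7*(-1)/(4 - 1))*40714 = (7*(-1)/3)*40714 = (7*(-1)*(⅓))*40714 = -7/3*40714 = -284998/3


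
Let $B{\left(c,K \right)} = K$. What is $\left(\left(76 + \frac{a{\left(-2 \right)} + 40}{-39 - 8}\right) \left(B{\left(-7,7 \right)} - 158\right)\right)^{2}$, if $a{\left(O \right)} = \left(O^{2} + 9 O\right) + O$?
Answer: $\frac{287025919504}{2209} \approx 1.2993 \cdot 10^{8}$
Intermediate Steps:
$a{\left(O \right)} = O^{2} + 10 O$
$\left(\left(76 + \frac{a{\left(-2 \right)} + 40}{-39 - 8}\right) \left(B{\left(-7,7 \right)} - 158\right)\right)^{2} = \left(\left(76 + \frac{- 2 \left(10 - 2\right) + 40}{-39 - 8}\right) \left(7 - 158\right)\right)^{2} = \left(\left(76 + \frac{\left(-2\right) 8 + 40}{-47}\right) \left(-151\right)\right)^{2} = \left(\left(76 + \left(-16 + 40\right) \left(- \frac{1}{47}\right)\right) \left(-151\right)\right)^{2} = \left(\left(76 + 24 \left(- \frac{1}{47}\right)\right) \left(-151\right)\right)^{2} = \left(\left(76 - \frac{24}{47}\right) \left(-151\right)\right)^{2} = \left(\frac{3548}{47} \left(-151\right)\right)^{2} = \left(- \frac{535748}{47}\right)^{2} = \frac{287025919504}{2209}$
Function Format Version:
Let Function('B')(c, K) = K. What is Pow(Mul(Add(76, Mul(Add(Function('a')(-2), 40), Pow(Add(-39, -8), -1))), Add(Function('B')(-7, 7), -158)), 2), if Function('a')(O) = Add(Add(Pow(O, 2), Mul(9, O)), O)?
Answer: Rational(287025919504, 2209) ≈ 1.2993e+8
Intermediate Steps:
Function('a')(O) = Add(Pow(O, 2), Mul(10, O))
Pow(Mul(Add(76, Mul(Add(Function('a')(-2), 40), Pow(Add(-39, -8), -1))), Add(Function('B')(-7, 7), -158)), 2) = Pow(Mul(Add(76, Mul(Add(Mul(-2, Add(10, -2)), 40), Pow(Add(-39, -8), -1))), Add(7, -158)), 2) = Pow(Mul(Add(76, Mul(Add(Mul(-2, 8), 40), Pow(-47, -1))), -151), 2) = Pow(Mul(Add(76, Mul(Add(-16, 40), Rational(-1, 47))), -151), 2) = Pow(Mul(Add(76, Mul(24, Rational(-1, 47))), -151), 2) = Pow(Mul(Add(76, Rational(-24, 47)), -151), 2) = Pow(Mul(Rational(3548, 47), -151), 2) = Pow(Rational(-535748, 47), 2) = Rational(287025919504, 2209)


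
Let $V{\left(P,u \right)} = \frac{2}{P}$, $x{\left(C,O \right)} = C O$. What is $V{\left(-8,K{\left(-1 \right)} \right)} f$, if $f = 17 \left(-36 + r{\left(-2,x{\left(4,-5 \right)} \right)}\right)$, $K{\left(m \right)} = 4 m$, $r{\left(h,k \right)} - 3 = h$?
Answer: $\frac{595}{4} \approx 148.75$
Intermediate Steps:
$r{\left(h,k \right)} = 3 + h$
$f = -595$ ($f = 17 \left(-36 + \left(3 - 2\right)\right) = 17 \left(-36 + 1\right) = 17 \left(-35\right) = -595$)
$V{\left(-8,K{\left(-1 \right)} \right)} f = \frac{2}{-8} \left(-595\right) = 2 \left(- \frac{1}{8}\right) \left(-595\right) = \left(- \frac{1}{4}\right) \left(-595\right) = \frac{595}{4}$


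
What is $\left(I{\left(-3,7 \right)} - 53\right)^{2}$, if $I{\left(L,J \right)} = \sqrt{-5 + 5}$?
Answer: $2809$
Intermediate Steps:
$I{\left(L,J \right)} = 0$ ($I{\left(L,J \right)} = \sqrt{0} = 0$)
$\left(I{\left(-3,7 \right)} - 53\right)^{2} = \left(0 - 53\right)^{2} = \left(-53\right)^{2} = 2809$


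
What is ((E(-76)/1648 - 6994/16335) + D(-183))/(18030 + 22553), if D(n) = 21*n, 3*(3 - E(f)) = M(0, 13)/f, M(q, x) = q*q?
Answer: -103465344547/1092497606640 ≈ -0.094705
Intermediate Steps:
M(q, x) = q²
E(f) = 3 (E(f) = 3 - 0²/(3*f) = 3 - 0/f = 3 - ⅓*0 = 3 + 0 = 3)
((E(-76)/1648 - 6994/16335) + D(-183))/(18030 + 22553) = ((3/1648 - 6994/16335) + 21*(-183))/(18030 + 22553) = ((3*(1/1648) - 6994*1/16335) - 3843)/40583 = ((3/1648 - 6994/16335) - 3843)*(1/40583) = (-11477107/26920080 - 3843)*(1/40583) = -103465344547/26920080*1/40583 = -103465344547/1092497606640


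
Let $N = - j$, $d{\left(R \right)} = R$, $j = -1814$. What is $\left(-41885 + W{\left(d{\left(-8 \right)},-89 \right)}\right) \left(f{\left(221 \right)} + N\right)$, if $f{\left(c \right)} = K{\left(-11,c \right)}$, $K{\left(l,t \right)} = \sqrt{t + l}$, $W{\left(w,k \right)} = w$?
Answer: $-75993902 - 41893 \sqrt{210} \approx -7.6601 \cdot 10^{7}$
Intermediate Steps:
$K{\left(l,t \right)} = \sqrt{l + t}$
$N = 1814$ ($N = \left(-1\right) \left(-1814\right) = 1814$)
$f{\left(c \right)} = \sqrt{-11 + c}$
$\left(-41885 + W{\left(d{\left(-8 \right)},-89 \right)}\right) \left(f{\left(221 \right)} + N\right) = \left(-41885 - 8\right) \left(\sqrt{-11 + 221} + 1814\right) = - 41893 \left(\sqrt{210} + 1814\right) = - 41893 \left(1814 + \sqrt{210}\right) = -75993902 - 41893 \sqrt{210}$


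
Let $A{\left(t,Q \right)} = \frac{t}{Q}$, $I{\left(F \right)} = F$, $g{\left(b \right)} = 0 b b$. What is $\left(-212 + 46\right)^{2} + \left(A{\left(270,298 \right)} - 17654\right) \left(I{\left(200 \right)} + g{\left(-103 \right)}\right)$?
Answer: $- \frac{521956356}{149} \approx -3.5031 \cdot 10^{6}$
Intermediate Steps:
$g{\left(b \right)} = 0$ ($g{\left(b \right)} = 0 b = 0$)
$\left(-212 + 46\right)^{2} + \left(A{\left(270,298 \right)} - 17654\right) \left(I{\left(200 \right)} + g{\left(-103 \right)}\right) = \left(-212 + 46\right)^{2} + \left(\frac{270}{298} - 17654\right) \left(200 + 0\right) = \left(-166\right)^{2} + \left(270 \cdot \frac{1}{298} - 17654\right) 200 = 27556 + \left(\frac{135}{149} - 17654\right) 200 = 27556 - \frac{526062200}{149} = - \frac{521956356}{149}$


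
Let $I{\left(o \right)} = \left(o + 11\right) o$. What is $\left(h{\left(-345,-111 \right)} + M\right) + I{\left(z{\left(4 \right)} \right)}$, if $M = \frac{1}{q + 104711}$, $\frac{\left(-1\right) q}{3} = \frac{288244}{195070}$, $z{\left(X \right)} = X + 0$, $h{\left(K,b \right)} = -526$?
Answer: $- \frac{4759050541319}{10212555019} \approx -466.0$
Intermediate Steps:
$z{\left(X \right)} = X$
$q = - \frac{432366}{97535}$ ($q = - 3 \cdot \frac{288244}{195070} = - 3 \cdot 288244 \cdot \frac{1}{195070} = \left(-3\right) \frac{144122}{97535} = - \frac{432366}{97535} \approx -4.4329$)
$I{\left(o \right)} = o \left(11 + o\right)$ ($I{\left(o \right)} = \left(11 + o\right) o = o \left(11 + o\right)$)
$M = \frac{97535}{10212555019}$ ($M = \frac{1}{- \frac{432366}{97535} + 104711} = \frac{1}{\frac{10212555019}{97535}} = \frac{97535}{10212555019} \approx 9.5505 \cdot 10^{-6}$)
$\left(h{\left(-345,-111 \right)} + M\right) + I{\left(z{\left(4 \right)} \right)} = \left(-526 + \frac{97535}{10212555019}\right) + 4 \left(11 + 4\right) = - \frac{5371803842459}{10212555019} + 4 \cdot 15 = - \frac{5371803842459}{10212555019} + 60 = - \frac{4759050541319}{10212555019}$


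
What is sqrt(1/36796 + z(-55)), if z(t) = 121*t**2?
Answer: sqrt(123894486033299)/18398 ≈ 605.00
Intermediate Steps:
sqrt(1/36796 + z(-55)) = sqrt(1/36796 + 121*(-55)**2) = sqrt(1/36796 + 121*3025) = sqrt(1/36796 + 366025) = sqrt(13468255901/36796) = sqrt(123894486033299)/18398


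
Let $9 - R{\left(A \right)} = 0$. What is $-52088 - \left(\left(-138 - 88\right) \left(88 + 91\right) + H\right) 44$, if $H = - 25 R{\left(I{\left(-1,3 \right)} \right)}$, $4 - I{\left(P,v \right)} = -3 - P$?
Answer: $1737788$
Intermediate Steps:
$I{\left(P,v \right)} = 7 + P$ ($I{\left(P,v \right)} = 4 - \left(-3 - P\right) = 4 + \left(3 + P\right) = 7 + P$)
$R{\left(A \right)} = 9$ ($R{\left(A \right)} = 9 - 0 = 9 + 0 = 9$)
$H = -225$ ($H = \left(-25\right) 9 = -225$)
$-52088 - \left(\left(-138 - 88\right) \left(88 + 91\right) + H\right) 44 = -52088 - \left(\left(-138 - 88\right) \left(88 + 91\right) - 225\right) 44 = -52088 - \left(\left(-226\right) 179 - 225\right) 44 = -52088 - \left(-40454 - 225\right) 44 = -52088 - \left(-40679\right) 44 = -52088 - -1789876 = -52088 + 1789876 = 1737788$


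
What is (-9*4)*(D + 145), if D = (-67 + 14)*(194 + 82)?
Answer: 521388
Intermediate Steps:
D = -14628 (D = -53*276 = -14628)
(-9*4)*(D + 145) = (-9*4)*(-14628 + 145) = -36*(-14483) = 521388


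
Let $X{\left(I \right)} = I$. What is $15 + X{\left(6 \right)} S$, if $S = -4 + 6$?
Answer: $27$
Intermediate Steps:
$S = 2$
$15 + X{\left(6 \right)} S = 15 + 6 \cdot 2 = 15 + 12 = 27$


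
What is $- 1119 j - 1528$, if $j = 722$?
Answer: $-809446$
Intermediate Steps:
$- 1119 j - 1528 = \left(-1119\right) 722 - 1528 = -807918 - 1528 = -809446$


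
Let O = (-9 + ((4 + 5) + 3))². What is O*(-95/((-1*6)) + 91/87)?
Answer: 8811/58 ≈ 151.91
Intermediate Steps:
O = 9 (O = (-9 + (9 + 3))² = (-9 + 12)² = 3² = 9)
O*(-95/((-1*6)) + 91/87) = 9*(-95/((-1*6)) + 91/87) = 9*(-95/(-6) + 91*(1/87)) = 9*(-95*(-⅙) + 91/87) = 9*(95/6 + 91/87) = 9*(979/58) = 8811/58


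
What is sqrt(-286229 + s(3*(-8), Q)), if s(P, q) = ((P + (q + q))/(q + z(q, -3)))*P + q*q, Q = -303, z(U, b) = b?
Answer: 2*I*sqrt(14050415)/17 ≈ 440.99*I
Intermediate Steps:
s(P, q) = q**2 + P*(P + 2*q)/(-3 + q) (s(P, q) = ((P + (q + q))/(q - 3))*P + q*q = ((P + 2*q)/(-3 + q))*P + q**2 = P*(P + 2*q)/(-3 + q) + q**2 = q**2 + P*(P + 2*q)/(-3 + q))
sqrt(-286229 + s(3*(-8), Q)) = sqrt(-286229 + ((3*(-8))**2 + (-303)**3 - 3*(-303)**2 + 2*(3*(-8))*(-303))/(-3 - 303)) = sqrt(-286229 + ((-24)**2 - 27818127 - 3*91809 + 2*(-24)*(-303))/(-306)) = sqrt(-286229 - (576 - 27818127 - 275427 + 14544)/306) = sqrt(-286229 - 1/306*(-28078434)) = sqrt(-286229 + 1559913/17) = sqrt(-3305980/17) = 2*I*sqrt(14050415)/17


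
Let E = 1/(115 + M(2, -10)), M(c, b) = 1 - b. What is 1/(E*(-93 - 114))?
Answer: -14/23 ≈ -0.60870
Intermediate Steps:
E = 1/126 (E = 1/(115 + (1 - 1*(-10))) = 1/(115 + (1 + 10)) = 1/(115 + 11) = 1/126 ≈ 0.0079365)
1/(E*(-93 - 114)) = 1/((-93 - 114)/126) = 1/((1/126)*(-207)) = 1/(-23/14) = -14/23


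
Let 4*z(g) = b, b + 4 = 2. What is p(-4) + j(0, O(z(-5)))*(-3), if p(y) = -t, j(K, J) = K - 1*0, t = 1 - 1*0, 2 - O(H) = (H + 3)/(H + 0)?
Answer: -1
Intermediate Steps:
b = -2 (b = -4 + 2 = -2)
z(g) = -1/2 (z(g) = (1/4)*(-2) = -1/2)
O(H) = 2 - (3 + H)/H (O(H) = 2 - (H + 3)/(H + 0) = 2 - (3 + H)/H)
t = 1 (t = 1 + 0 = 1)
j(K, J) = K (j(K, J) = K + 0 = K)
p(y) = -1 (p(y) = -1*1 = -1)
p(-4) + j(0, O(z(-5)))*(-3) = -1 + 0*(-3) = -1 + 0 = -1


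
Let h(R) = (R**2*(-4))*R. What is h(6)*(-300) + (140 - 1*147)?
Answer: 259193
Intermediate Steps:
h(R) = -4*R**3 (h(R) = (-4*R**2)*R = -4*R**3)
h(6)*(-300) + (140 - 1*147) = -4*6**3*(-300) + (140 - 1*147) = -4*216*(-300) + (140 - 147) = -864*(-300) - 7 = 259200 - 7 = 259193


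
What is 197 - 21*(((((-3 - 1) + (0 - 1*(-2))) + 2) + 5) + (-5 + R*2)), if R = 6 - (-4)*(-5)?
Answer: 785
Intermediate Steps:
R = -14 (R = 6 - 2*10 = 6 - 20 = -14)
197 - 21*(((((-3 - 1) + (0 - 1*(-2))) + 2) + 5) + (-5 + R*2)) = 197 - 21*(((((-3 - 1) + (0 - 1*(-2))) + 2) + 5) + (-5 - 14*2)) = 197 - 21*((((-4 + (0 + 2)) + 2) + 5) + (-5 - 28)) = 197 - 21*((((-4 + 2) + 2) + 5) - 33) = 197 - 21*(((-2 + 2) + 5) - 33) = 197 - 21*((0 + 5) - 33) = 197 - 21*(5 - 33) = 197 - 21*(-28) = 197 - 1*(-588) = 197 + 588 = 785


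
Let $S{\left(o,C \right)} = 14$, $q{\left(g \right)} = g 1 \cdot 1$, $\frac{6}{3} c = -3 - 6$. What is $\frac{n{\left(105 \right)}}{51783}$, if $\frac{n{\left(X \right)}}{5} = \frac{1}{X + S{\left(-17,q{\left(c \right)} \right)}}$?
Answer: $\frac{5}{6162177} \approx 8.114 \cdot 10^{-7}$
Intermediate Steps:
$c = - \frac{9}{2}$ ($c = \frac{-3 - 6}{2} = \frac{1}{2} \left(-9\right) = - \frac{9}{2} \approx -4.5$)
$q{\left(g \right)} = g$ ($q{\left(g \right)} = g 1 = g$)
$n{\left(X \right)} = \frac{5}{14 + X}$ ($n{\left(X \right)} = \frac{5}{X + 14} = \frac{5}{14 + X}$)
$\frac{n{\left(105 \right)}}{51783} = \frac{5 \frac{1}{14 + 105}}{51783} = \frac{5}{119} \cdot \frac{1}{51783} = \frac{5}{6162177}$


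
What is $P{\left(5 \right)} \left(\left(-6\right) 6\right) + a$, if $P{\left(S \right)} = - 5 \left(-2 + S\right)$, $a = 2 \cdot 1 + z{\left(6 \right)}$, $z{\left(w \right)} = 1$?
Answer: $543$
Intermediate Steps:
$a = 3$ ($a = 2 \cdot 1 + 1 = 2 + 1 = 3$)
$P{\left(S \right)} = 10 - 5 S$
$P{\left(5 \right)} \left(\left(-6\right) 6\right) + a = \left(10 - 25\right) \left(\left(-6\right) 6\right) + 3 = \left(10 - 25\right) \left(-36\right) + 3 = \left(-15\right) \left(-36\right) + 3 = 540 + 3 = 543$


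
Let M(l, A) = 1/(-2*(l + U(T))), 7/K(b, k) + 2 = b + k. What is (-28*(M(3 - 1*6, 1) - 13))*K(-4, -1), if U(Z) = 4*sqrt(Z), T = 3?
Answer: -4746/13 - 56*sqrt(3)/39 ≈ -367.56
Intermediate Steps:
K(b, k) = 7/(-2 + b + k) (K(b, k) = 7/(-2 + (b + k)) = 7/(-2 + b + k))
M(l, A) = 1/(-8*sqrt(3) - 2*l) (M(l, A) = 1/(-2*(l + 4*sqrt(3))) = 1/(-8*sqrt(3) - 2*l))
(-28*(M(3 - 1*6, 1) - 13))*K(-4, -1) = (-28*(-1/(2*(3 - 1*6) + 8*sqrt(3)) - 13))*(7/(-2 - 4 - 1)) = (-28*(-1/(2*(3 - 6) + 8*sqrt(3)) - 13))*(7/(-7)) = (-28*(-1/(2*(-3) + 8*sqrt(3)) - 13))*(7*(-1/7)) = -28*(-1/(-6 + 8*sqrt(3)) - 13)*(-1) = -28*(-13 - 1/(-6 + 8*sqrt(3)))*(-1) = (364 + 28/(-6 + 8*sqrt(3)))*(-1) = -364 - 28/(-6 + 8*sqrt(3))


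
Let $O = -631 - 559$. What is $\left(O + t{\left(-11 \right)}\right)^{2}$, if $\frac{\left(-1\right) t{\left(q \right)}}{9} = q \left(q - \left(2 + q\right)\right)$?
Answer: $1926544$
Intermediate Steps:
$O = -1190$ ($O = -631 - 559 = -1190$)
$t{\left(q \right)} = 18 q$ ($t{\left(q \right)} = - 9 q \left(q - \left(2 + q\right)\right) = - 9 q \left(-2\right) = - 9 \left(- 2 q\right) = 18 q$)
$\left(O + t{\left(-11 \right)}\right)^{2} = \left(-1190 + 18 \left(-11\right)\right)^{2} = \left(-1190 - 198\right)^{2} = \left(-1388\right)^{2} = 1926544$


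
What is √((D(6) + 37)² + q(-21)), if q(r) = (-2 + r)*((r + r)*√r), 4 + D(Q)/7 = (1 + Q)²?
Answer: √(123904 + 966*I*√21) ≈ 352.06 + 6.287*I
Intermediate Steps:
D(Q) = -28 + 7*(1 + Q)²
q(r) = 2*r^(3/2)*(-2 + r) (q(r) = (-2 + r)*((2*r)*√r) = (-2 + r)*(2*r^(3/2)) = 2*r^(3/2)*(-2 + r))
√((D(6) + 37)² + q(-21)) = √(((-28 + 7*(1 + 6)²) + 37)² + 2*(-21)^(3/2)*(-2 - 21)) = √(((-28 + 7*7²) + 37)² + 2*(-21*I*√21)*(-23)) = √(((-28 + 7*49) + 37)² + 966*I*√21) = √(((-28 + 343) + 37)² + 966*I*√21) = √((315 + 37)² + 966*I*√21) = √(352² + 966*I*√21) = √(123904 + 966*I*√21)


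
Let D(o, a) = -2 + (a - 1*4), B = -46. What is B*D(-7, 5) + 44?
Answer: 90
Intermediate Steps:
D(o, a) = -6 + a (D(o, a) = -2 + (a - 4) = -2 + (-4 + a) = -6 + a)
B*D(-7, 5) + 44 = -46*(-6 + 5) + 44 = -46*(-1) + 44 = 46 + 44 = 90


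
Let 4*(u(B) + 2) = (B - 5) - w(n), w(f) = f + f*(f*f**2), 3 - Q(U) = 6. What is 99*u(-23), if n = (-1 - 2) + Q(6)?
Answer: -65637/2 ≈ -32819.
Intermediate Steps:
Q(U) = -3 (Q(U) = 3 - 1*6 = 3 - 6 = -3)
n = -6 (n = (-1 - 2) - 3 = -3 - 3 = -6)
w(f) = f + f**4 (w(f) = f + f*f**3 = f + f**4)
u(B) = -1303/4 + B/4 (u(B) = -2 + ((B - 5) - (-6 + (-6)**4))/4 = -2 + ((-5 + B) - (-6 + 1296))/4 = -2 + ((-5 + B) - 1*1290)/4 = -2 + ((-5 + B) - 1290)/4 = -2 + (-1295 + B)/4 = -2 + (-1295/4 + B/4) = -1303/4 + B/4)
99*u(-23) = 99*(-1303/4 + (1/4)*(-23)) = 99*(-1303/4 - 23/4) = 99*(-663/2) = -65637/2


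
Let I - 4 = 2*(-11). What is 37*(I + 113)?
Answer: 3515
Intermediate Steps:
I = -18 (I = 4 + 2*(-11) = 4 - 22 = -18)
37*(I + 113) = 37*(-18 + 113) = 37*95 = 3515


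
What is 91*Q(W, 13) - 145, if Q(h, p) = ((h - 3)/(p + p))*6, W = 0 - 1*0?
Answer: -208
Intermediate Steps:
W = 0 (W = 0 + 0 = 0)
Q(h, p) = 3*(-3 + h)/p (Q(h, p) = ((-3 + h)/((2*p)))*6 = ((-3 + h)*(1/(2*p)))*6 = ((-3 + h)/(2*p))*6 = 3*(-3 + h)/p)
91*Q(W, 13) - 145 = 91*(3*(-3 + 0)/13) - 145 = 91*(3*(1/13)*(-3)) - 145 = 91*(-9/13) - 145 = -63 - 145 = -208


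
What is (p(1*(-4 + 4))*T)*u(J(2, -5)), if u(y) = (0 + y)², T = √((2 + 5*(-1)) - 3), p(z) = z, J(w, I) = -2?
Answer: 0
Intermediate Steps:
T = I*√6 (T = √((2 - 5) - 3) = √(-3 - 3) = √(-6) = I*√6 ≈ 2.4495*I)
u(y) = y²
(p(1*(-4 + 4))*T)*u(J(2, -5)) = ((1*(-4 + 4))*(I*√6))*(-2)² = ((1*0)*(I*√6))*4 = (0*(I*√6))*4 = 0*4 = 0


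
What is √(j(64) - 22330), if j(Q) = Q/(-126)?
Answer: I*√9847754/21 ≈ 149.43*I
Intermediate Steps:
j(Q) = -Q/126 (j(Q) = Q*(-1/126) = -Q/126)
√(j(64) - 22330) = √(-1/126*64 - 22330) = √(-32/63 - 22330) = √(-1406822/63) = I*√9847754/21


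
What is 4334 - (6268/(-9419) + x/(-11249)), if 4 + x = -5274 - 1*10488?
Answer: 459128079332/105954331 ≈ 4333.3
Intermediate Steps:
x = -15766 (x = -4 + (-5274 - 1*10488) = -4 + (-5274 - 10488) = -4 - 15762 = -15766)
4334 - (6268/(-9419) + x/(-11249)) = 4334 - (6268/(-9419) - 15766/(-11249)) = 4334 - (6268*(-1/9419) - 15766*(-1/11249)) = 4334 - (-6268/9419 + 15766/11249) = 4334 - 1*77991222/105954331 = 4334 - 77991222/105954331 = 459128079332/105954331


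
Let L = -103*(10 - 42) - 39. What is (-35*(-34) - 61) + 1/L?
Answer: 3677154/3257 ≈ 1129.0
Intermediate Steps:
L = 3257 (L = -103*(-32) - 39 = 3296 - 39 = 3257)
(-35*(-34) - 61) + 1/L = (-35*(-34) - 61) + 1/3257 = (1190 - 61) + 1/3257 = 1129 + 1/3257 = 3677154/3257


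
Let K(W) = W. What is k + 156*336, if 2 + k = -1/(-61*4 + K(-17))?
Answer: 13680055/261 ≈ 52414.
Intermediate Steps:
k = -521/261 (k = -2 - 1/(-61*4 - 17) = -2 - 1/(-244 - 17) = -2 - 1/(-261) = -2 - 1*(-1/261) = -2 + 1/261 = -521/261 ≈ -1.9962)
k + 156*336 = -521/261 + 156*336 = -521/261 + 52416 = 13680055/261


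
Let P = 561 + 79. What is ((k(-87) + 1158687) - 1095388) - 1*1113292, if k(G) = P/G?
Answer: -91350031/87 ≈ -1.0500e+6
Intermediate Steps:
P = 640
k(G) = 640/G
((k(-87) + 1158687) - 1095388) - 1*1113292 = ((640/(-87) + 1158687) - 1095388) - 1*1113292 = ((640*(-1/87) + 1158687) - 1095388) - 1113292 = ((-640/87 + 1158687) - 1095388) - 1113292 = (100805129/87 - 1095388) - 1113292 = 5506373/87 - 1113292 = -91350031/87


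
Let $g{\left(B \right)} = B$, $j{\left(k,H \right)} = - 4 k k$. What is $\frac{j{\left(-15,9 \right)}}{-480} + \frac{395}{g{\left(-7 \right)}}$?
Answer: $- \frac{3055}{56} \approx -54.554$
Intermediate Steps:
$j{\left(k,H \right)} = - 4 k^{2}$
$\frac{j{\left(-15,9 \right)}}{-480} + \frac{395}{g{\left(-7 \right)}} = \frac{\left(-4\right) \left(-15\right)^{2}}{-480} + \frac{395}{-7} = \left(-4\right) 225 \left(- \frac{1}{480}\right) + 395 \left(- \frac{1}{7}\right) = \left(-900\right) \left(- \frac{1}{480}\right) - \frac{395}{7} = \frac{15}{8} - \frac{395}{7} = - \frac{3055}{56}$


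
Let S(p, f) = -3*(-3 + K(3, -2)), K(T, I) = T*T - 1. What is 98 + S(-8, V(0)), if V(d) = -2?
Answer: 83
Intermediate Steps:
K(T, I) = -1 + T² (K(T, I) = T² - 1 = -1 + T²)
S(p, f) = -15 (S(p, f) = -3*(-3 + (-1 + 3²)) = -3*(-3 + (-1 + 9)) = -3*(-3 + 8) = -3*5 = -15)
98 + S(-8, V(0)) = 98 - 15 = 83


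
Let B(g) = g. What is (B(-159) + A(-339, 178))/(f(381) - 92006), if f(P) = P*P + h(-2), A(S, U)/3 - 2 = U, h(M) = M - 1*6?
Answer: 381/53147 ≈ 0.0071688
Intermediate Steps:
h(M) = -6 + M (h(M) = M - 6 = -6 + M)
A(S, U) = 6 + 3*U
f(P) = -8 + P² (f(P) = P*P + (-6 - 2) = P² - 8 = -8 + P²)
(B(-159) + A(-339, 178))/(f(381) - 92006) = (-159 + (6 + 3*178))/((-8 + 381²) - 92006) = (-159 + (6 + 534))/((-8 + 145161) - 92006) = (-159 + 540)/(145153 - 92006) = 381/53147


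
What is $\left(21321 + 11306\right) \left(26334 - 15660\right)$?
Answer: $348260598$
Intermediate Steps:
$\left(21321 + 11306\right) \left(26334 - 15660\right) = 32627 \cdot 10674 = 348260598$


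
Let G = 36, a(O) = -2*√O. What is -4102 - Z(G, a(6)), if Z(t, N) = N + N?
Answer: -4102 + 4*√6 ≈ -4092.2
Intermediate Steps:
Z(t, N) = 2*N
-4102 - Z(G, a(6)) = -4102 - 2*(-2*√6) = -4102 - (-4)*√6 = -4102 + 4*√6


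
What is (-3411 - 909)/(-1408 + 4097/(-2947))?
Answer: 1414560/461497 ≈ 3.0652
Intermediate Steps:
(-3411 - 909)/(-1408 + 4097/(-2947)) = -4320/(-1408 + 4097*(-1/2947)) = -4320/(-1408 - 4097/2947) = -4320/(-4153473/2947) = -4320*(-2947/4153473) = 1414560/461497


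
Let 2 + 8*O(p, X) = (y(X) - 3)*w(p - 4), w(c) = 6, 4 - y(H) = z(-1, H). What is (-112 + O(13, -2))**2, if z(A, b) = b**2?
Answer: 52441/4 ≈ 13110.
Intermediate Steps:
y(H) = 4 - H**2
O(p, X) = 1/2 - 3*X**2/4 (O(p, X) = -1/4 + (((4 - X**2) - 3)*6)/8 = -1/4 + ((1 - X**2)*6)/8 = -1/4 + (6 - 6*X**2)/8 = -1/4 + (3/4 - 3*X**2/4) = 1/2 - 3*X**2/4)
(-112 + O(13, -2))**2 = (-112 + (1/2 - 3/4*(-2)**2))**2 = (-112 + (1/2 - 3/4*4))**2 = (-112 + (1/2 - 3))**2 = (-112 - 5/2)**2 = (-229/2)**2 = 52441/4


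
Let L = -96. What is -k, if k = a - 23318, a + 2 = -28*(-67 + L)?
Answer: 18756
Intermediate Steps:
a = 4562 (a = -2 - 28*(-67 - 96) = -2 - 28*(-163) = -2 + 4564 = 4562)
k = -18756 (k = 4562 - 23318 = -18756)
-k = -1*(-18756) = 18756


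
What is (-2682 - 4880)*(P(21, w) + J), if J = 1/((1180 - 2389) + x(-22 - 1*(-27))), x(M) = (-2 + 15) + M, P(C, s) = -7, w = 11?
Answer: 63051956/1191 ≈ 52940.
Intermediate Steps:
x(M) = 13 + M
J = -1/1191 (J = 1/((1180 - 2389) + (13 + (-22 - 1*(-27)))) = 1/(-1209 + (13 + (-22 + 27))) = 1/(-1209 + (13 + 5)) = 1/(-1209 + 18) = 1/(-1191) = -1/1191 ≈ -0.00083963)
(-2682 - 4880)*(P(21, w) + J) = (-2682 - 4880)*(-7 - 1/1191) = -7562*(-8338/1191) = 63051956/1191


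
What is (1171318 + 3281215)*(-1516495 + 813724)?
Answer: -3129111068943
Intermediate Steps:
(1171318 + 3281215)*(-1516495 + 813724) = 4452533*(-702771) = -3129111068943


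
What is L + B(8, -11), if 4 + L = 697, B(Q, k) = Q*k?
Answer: 605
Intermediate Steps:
L = 693 (L = -4 + 697 = 693)
L + B(8, -11) = 693 + 8*(-11) = 693 - 88 = 605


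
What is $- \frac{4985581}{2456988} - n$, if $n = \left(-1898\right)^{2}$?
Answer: $- \frac{8851068384733}{2456988} \approx -3.6024 \cdot 10^{6}$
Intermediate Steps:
$n = 3602404$
$- \frac{4985581}{2456988} - n = - \frac{4985581}{2456988} - 3602404 = - \frac{8851068384733}{2456988}$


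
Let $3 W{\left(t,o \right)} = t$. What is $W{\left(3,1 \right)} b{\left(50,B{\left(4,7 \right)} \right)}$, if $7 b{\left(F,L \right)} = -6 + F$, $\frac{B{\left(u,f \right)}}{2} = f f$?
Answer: $\frac{44}{7} \approx 6.2857$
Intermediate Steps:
$W{\left(t,o \right)} = \frac{t}{3}$
$B{\left(u,f \right)} = 2 f^{2}$ ($B{\left(u,f \right)} = 2 f f = 2 f^{2}$)
$b{\left(F,L \right)} = - \frac{6}{7} + \frac{F}{7}$ ($b{\left(F,L \right)} = \frac{-6 + F}{7} = - \frac{6}{7} + \frac{F}{7}$)
$W{\left(3,1 \right)} b{\left(50,B{\left(4,7 \right)} \right)} = \frac{1}{3} \cdot 3 \left(- \frac{6}{7} + \frac{1}{7} \cdot 50\right) = 1 \left(- \frac{6}{7} + \frac{50}{7}\right) = 1 \cdot \frac{44}{7} = \frac{44}{7}$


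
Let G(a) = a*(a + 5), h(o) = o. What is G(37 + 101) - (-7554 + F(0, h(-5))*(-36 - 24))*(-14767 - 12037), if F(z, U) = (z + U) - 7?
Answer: -183158802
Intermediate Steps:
F(z, U) = -7 + U + z (F(z, U) = (U + z) - 7 = -7 + U + z)
G(a) = a*(5 + a)
G(37 + 101) - (-7554 + F(0, h(-5))*(-36 - 24))*(-14767 - 12037) = (37 + 101)*(5 + (37 + 101)) - (-7554 + (-7 - 5 + 0)*(-36 - 24))*(-14767 - 12037) = 138*(5 + 138) - (-7554 - 12*(-60))*(-26804) = 138*143 - (-7554 + 720)*(-26804) = 19734 - (-6834)*(-26804) = 19734 - 1*183178536 = 19734 - 183178536 = -183158802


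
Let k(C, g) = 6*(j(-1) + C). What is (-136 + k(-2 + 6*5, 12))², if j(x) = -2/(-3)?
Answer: 1296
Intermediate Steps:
j(x) = ⅔ (j(x) = -2*(-⅓) = ⅔)
k(C, g) = 4 + 6*C (k(C, g) = 6*(⅔ + C) = 4 + 6*C)
(-136 + k(-2 + 6*5, 12))² = (-136 + (4 + 6*(-2 + 6*5)))² = (-136 + (4 + 6*(-2 + 30)))² = (-136 + (4 + 6*28))² = (-136 + (4 + 168))² = (-136 + 172)² = 36² = 1296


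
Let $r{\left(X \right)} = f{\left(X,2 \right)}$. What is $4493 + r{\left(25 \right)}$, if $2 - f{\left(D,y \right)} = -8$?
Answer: $4503$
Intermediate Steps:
$f{\left(D,y \right)} = 10$ ($f{\left(D,y \right)} = 2 - -8 = 2 + 8 = 10$)
$r{\left(X \right)} = 10$
$4493 + r{\left(25 \right)} = 4493 + 10 = 4503$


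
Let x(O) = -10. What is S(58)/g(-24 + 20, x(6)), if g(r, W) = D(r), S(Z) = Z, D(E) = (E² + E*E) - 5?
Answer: 58/27 ≈ 2.1481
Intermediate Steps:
D(E) = -5 + 2*E² (D(E) = (E² + E²) - 5 = 2*E² - 5 = -5 + 2*E²)
g(r, W) = -5 + 2*r²
S(58)/g(-24 + 20, x(6)) = 58/(-5 + 2*(-24 + 20)²) = 58/(-5 + 2*(-4)²) = 58/(-5 + 2*16) = 58/(-5 + 32) = 58/27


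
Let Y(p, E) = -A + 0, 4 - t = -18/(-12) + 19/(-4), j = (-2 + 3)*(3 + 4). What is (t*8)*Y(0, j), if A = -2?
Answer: 116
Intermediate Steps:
j = 7 (j = 1*7 = 7)
t = 29/4 (t = 4 - (-18/(-12) + 19/(-4)) = 4 - (-18*(-1/12) + 19*(-1/4)) = 4 - (3/2 - 19/4) = 4 - 1*(-13/4) = 4 + 13/4 = 29/4 ≈ 7.2500)
Y(p, E) = 2 (Y(p, E) = -1*(-2) + 0 = 2 + 0 = 2)
(t*8)*Y(0, j) = ((29/4)*8)*2 = 58*2 = 116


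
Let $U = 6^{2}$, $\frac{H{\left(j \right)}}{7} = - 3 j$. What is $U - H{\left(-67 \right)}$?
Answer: $-1371$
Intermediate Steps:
$H{\left(j \right)} = - 21 j$ ($H{\left(j \right)} = 7 \left(- 3 j\right) = - 21 j$)
$U = 36$
$U - H{\left(-67 \right)} = 36 - \left(-21\right) \left(-67\right) = 36 - 1407 = -1371$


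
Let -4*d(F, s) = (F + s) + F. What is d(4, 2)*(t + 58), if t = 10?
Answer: -170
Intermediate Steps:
d(F, s) = -F/2 - s/4 (d(F, s) = -((F + s) + F)/4 = -(s + 2*F)/4 = -F/2 - s/4)
d(4, 2)*(t + 58) = (-½*4 - ¼*2)*(10 + 58) = (-2 - ½)*68 = -5/2*68 = -170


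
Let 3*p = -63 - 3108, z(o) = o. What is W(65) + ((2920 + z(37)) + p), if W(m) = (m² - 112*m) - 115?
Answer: -1270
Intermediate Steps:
p = -1057 (p = (-63 - 3108)/3 = (⅓)*(-3171) = -1057)
W(m) = -115 + m² - 112*m
W(65) + ((2920 + z(37)) + p) = (-115 + 65² - 112*65) + ((2920 + 37) - 1057) = (-115 + 4225 - 7280) + (2957 - 1057) = -3170 + 1900 = -1270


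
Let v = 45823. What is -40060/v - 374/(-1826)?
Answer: -2545989/3803309 ≈ -0.66941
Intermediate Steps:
-40060/v - 374/(-1826) = -40060/45823 - 374/(-1826) = -40060*1/45823 - 374*(-1/1826) = -40060/45823 + 17/83 = -2545989/3803309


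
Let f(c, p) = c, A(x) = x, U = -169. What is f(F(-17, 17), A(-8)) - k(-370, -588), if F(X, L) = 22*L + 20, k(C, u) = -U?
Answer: 225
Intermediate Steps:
k(C, u) = 169 (k(C, u) = -1*(-169) = 169)
F(X, L) = 20 + 22*L
f(F(-17, 17), A(-8)) - k(-370, -588) = (20 + 22*17) - 1*169 = (20 + 374) - 169 = 394 - 169 = 225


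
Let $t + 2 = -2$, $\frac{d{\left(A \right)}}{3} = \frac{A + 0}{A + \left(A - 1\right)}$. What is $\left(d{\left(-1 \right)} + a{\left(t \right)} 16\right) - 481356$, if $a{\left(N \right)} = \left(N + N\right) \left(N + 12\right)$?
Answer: $-482379$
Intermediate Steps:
$d{\left(A \right)} = \frac{3 A}{-1 + 2 A}$ ($d{\left(A \right)} = 3 \frac{A + 0}{A + \left(A - 1\right)} = 3 \frac{A}{A + \left(A - 1\right)} = 3 \frac{A}{A + \left(-1 + A\right)} = 3 \frac{A}{-1 + 2 A} = \frac{3 A}{-1 + 2 A}$)
$t = -4$ ($t = -2 - 2 = -4$)
$a{\left(N \right)} = 2 N \left(12 + N\right)$
$\left(d{\left(-1 \right)} + a{\left(t \right)} 16\right) - 481356 = \left(3 \left(-1\right) \frac{1}{-1 + 2 \left(-1\right)} + 2 \left(-4\right) \left(12 - 4\right) 16\right) - 481356 = \left(3 \left(-1\right) \frac{1}{-1 - 2} + 2 \left(-4\right) 8 \cdot 16\right) - 481356 = \left(3 \left(-1\right) \frac{1}{-3} - 1024\right) - 481356 = \left(3 \left(-1\right) \left(- \frac{1}{3}\right) - 1024\right) - 481356 = \left(1 - 1024\right) - 481356 = -1023 - 481356 = -482379$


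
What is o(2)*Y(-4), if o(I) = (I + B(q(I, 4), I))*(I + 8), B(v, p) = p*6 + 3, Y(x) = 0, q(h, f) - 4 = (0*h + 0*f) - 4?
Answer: 0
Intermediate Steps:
q(h, f) = 0 (q(h, f) = 4 + ((0*h + 0*f) - 4) = 4 + ((0 + 0) - 4) = 4 + (0 - 4) = 4 - 4 = 0)
B(v, p) = 3 + 6*p (B(v, p) = 6*p + 3 = 3 + 6*p)
o(I) = (3 + 7*I)*(8 + I) (o(I) = (I + (3 + 6*I))*(I + 8) = (3 + 7*I)*(8 + I))
o(2)*Y(-4) = (24 + 7*2**2 + 59*2)*0 = (24 + 7*4 + 118)*0 = (24 + 28 + 118)*0 = 170*0 = 0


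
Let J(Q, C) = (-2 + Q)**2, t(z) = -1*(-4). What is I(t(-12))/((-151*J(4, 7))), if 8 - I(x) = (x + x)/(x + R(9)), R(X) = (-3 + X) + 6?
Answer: -15/1208 ≈ -0.012417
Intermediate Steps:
R(X) = 3 + X
t(z) = 4
I(x) = 8 - 2*x/(12 + x) (I(x) = 8 - (x + x)/(x + (3 + 9)) = 8 - 2*x/(x + 12) = 8 - 2*x/(12 + x))
I(t(-12))/((-151*J(4, 7))) = (6*(16 + 4)/(12 + 4))/((-151*(-2 + 4)**2)) = (6*20/16)/((-151*2**2)) = (6*(1/16)*20)/((-151*4)) = (15/2)/(-604) = (15/2)*(-1/604) = -15/1208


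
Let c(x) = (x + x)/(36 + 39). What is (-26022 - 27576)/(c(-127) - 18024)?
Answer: 2009925/676027 ≈ 2.9731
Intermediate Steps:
c(x) = 2*x/75 (c(x) = (2*x)/75 = (2*x)*(1/75) = 2*x/75)
(-26022 - 27576)/(c(-127) - 18024) = (-26022 - 27576)/((2/75)*(-127) - 18024) = -53598/(-254/75 - 18024) = -53598/(-1352054/75) = -53598*(-75/1352054) = 2009925/676027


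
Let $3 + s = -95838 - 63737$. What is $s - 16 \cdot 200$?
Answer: $-162778$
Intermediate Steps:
$s = -159578$ ($s = -3 - 159575 = -159578$)
$s - 16 \cdot 200 = -159578 - 16 \cdot 200 = -159578 - 3200 = -162778$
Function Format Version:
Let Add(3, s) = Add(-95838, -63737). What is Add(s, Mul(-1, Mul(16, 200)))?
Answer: -162778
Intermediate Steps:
s = -159578 (s = Add(-3, Add(-95838, -63737)) = Add(-3, -159575) = -159578)
Add(s, Mul(-1, Mul(16, 200))) = Add(-159578, Mul(-1, Mul(16, 200))) = Add(-159578, Mul(-1, 3200)) = Add(-159578, -3200) = -162778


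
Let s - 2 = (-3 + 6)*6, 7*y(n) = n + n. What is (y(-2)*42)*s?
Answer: -480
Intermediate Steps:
y(n) = 2*n/7 (y(n) = (n + n)/7 = (2*n)/7 = 2*n/7)
s = 20 (s = 2 + (-3 + 6)*6 = 2 + 3*6 = 2 + 18 = 20)
(y(-2)*42)*s = (((2/7)*(-2))*42)*20 = -4/7*42*20 = -24*20 = -480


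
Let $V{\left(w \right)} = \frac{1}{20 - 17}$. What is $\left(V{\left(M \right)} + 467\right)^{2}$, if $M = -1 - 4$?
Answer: $\frac{1965604}{9} \approx 2.184 \cdot 10^{5}$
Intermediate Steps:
$M = -5$
$V{\left(w \right)} = \frac{1}{3}$
$\left(V{\left(M \right)} + 467\right)^{2} = \left(\frac{1}{3} + 467\right)^{2} = \left(\frac{1402}{3}\right)^{2} = \frac{1965604}{9}$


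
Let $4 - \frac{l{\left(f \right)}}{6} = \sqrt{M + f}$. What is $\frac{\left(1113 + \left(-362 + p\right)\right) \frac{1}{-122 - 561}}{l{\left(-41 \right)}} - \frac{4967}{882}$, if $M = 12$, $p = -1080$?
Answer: $- \frac{50822431}{9036090} + \frac{329 i \sqrt{29}}{184410} \approx -5.6244 + 0.0096075 i$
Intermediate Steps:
$l{\left(f \right)} = 24 - 6 \sqrt{12 + f}$
$\frac{\left(1113 + \left(-362 + p\right)\right) \frac{1}{-122 - 561}}{l{\left(-41 \right)}} - \frac{4967}{882} = \frac{\left(1113 - 1442\right) \frac{1}{-122 - 561}}{24 - 6 \sqrt{12 - 41}} - \frac{4967}{882} = \frac{\left(1113 - 1442\right) \frac{1}{-683}}{24 - 6 \sqrt{-29}} - \frac{4967}{882} = \frac{\left(-329\right) \left(- \frac{1}{683}\right)}{24 - 6 i \sqrt{29}} - \frac{4967}{882} = \frac{329}{683 \left(24 - 6 i \sqrt{29}\right)} - \frac{4967}{882} = - \frac{4967}{882} + \frac{329}{683 \left(24 - 6 i \sqrt{29}\right)}$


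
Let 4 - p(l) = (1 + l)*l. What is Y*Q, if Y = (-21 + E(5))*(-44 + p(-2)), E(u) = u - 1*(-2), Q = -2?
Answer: -1176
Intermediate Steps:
p(l) = 4 - l*(1 + l) (p(l) = 4 - (1 + l)*l = 4 - l*(1 + l))
E(u) = 2 + u (E(u) = u + 2 = 2 + u)
Y = 588 (Y = (-21 + (2 + 5))*(-44 + (4 - 1*(-2) - 1*(-2)²)) = (-21 + 7)*(-44 + (4 + 2 - 1*4)) = -14*(-44 + (4 + 2 - 4)) = -14*(-44 + 2) = -14*(-42) = 588)
Y*Q = 588*(-2) = -1176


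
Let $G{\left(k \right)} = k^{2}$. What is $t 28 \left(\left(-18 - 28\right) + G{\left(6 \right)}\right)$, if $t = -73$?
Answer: $20440$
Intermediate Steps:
$t 28 \left(\left(-18 - 28\right) + G{\left(6 \right)}\right) = \left(-73\right) 28 \left(\left(-18 - 28\right) + 6^{2}\right) = - 2044 \left(-46 + 36\right) = \left(-2044\right) \left(-10\right) = 20440$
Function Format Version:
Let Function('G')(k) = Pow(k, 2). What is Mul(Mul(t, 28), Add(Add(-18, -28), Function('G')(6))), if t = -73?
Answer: 20440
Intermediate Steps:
Mul(Mul(t, 28), Add(Add(-18, -28), Function('G')(6))) = Mul(Mul(-73, 28), Add(Add(-18, -28), Pow(6, 2))) = Mul(-2044, Add(-46, 36)) = Mul(-2044, -10) = 20440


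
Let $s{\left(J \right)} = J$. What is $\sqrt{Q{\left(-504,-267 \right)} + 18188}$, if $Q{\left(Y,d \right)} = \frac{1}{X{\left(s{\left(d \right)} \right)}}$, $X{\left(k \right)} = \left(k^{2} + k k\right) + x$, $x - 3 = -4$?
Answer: $\frac{\sqrt{369729318639229}}{142577} \approx 134.86$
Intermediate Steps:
$x = -1$ ($x = 3 - 4 = -1$)
$X{\left(k \right)} = -1 + 2 k^{2}$ ($X{\left(k \right)} = \left(k^{2} + k k\right) - 1 = \left(k^{2} + k^{2}\right) - 1 = 2 k^{2} - 1 = -1 + 2 k^{2}$)
$Q{\left(Y,d \right)} = \frac{1}{-1 + 2 d^{2}}$
$\sqrt{Q{\left(-504,-267 \right)} + 18188} = \sqrt{\frac{1}{-1 + 2 \left(-267\right)^{2}} + 18188} = \sqrt{\frac{1}{-1 + 2 \cdot 71289} + 18188} = \sqrt{\frac{1}{-1 + 142578} + 18188} = \sqrt{\frac{1}{142577} + 18188} = \sqrt{\frac{2593190477}{142577}} = \frac{\sqrt{369729318639229}}{142577}$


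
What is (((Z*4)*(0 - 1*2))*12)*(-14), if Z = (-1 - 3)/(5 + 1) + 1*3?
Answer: 3136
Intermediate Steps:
Z = 7/3 (Z = -4/6 + 3 = -4*⅙ + 3 = -⅔ + 3 = 7/3 ≈ 2.3333)
(((Z*4)*(0 - 1*2))*12)*(-14) = ((((7/3)*4)*(0 - 1*2))*12)*(-14) = ((28*(0 - 2)/3)*12)*(-14) = (((28/3)*(-2))*12)*(-14) = -56/3*12*(-14) = -224*(-14) = 3136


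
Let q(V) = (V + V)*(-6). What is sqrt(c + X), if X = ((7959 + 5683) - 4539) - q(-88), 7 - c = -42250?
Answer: 8*sqrt(786) ≈ 224.29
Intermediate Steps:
c = 42257 (c = 7 - 1*(-42250) = 7 + 42250 = 42257)
q(V) = -12*V (q(V) = (2*V)*(-6) = -12*V)
X = 8047 (X = ((7959 + 5683) - 4539) - (-12)*(-88) = (13642 - 4539) - 1*1056 = 9103 - 1056 = 8047)
sqrt(c + X) = sqrt(42257 + 8047) = sqrt(50304) = 8*sqrt(786)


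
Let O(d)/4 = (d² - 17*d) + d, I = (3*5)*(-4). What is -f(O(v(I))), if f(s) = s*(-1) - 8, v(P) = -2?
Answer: 152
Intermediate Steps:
I = -60 (I = 15*(-4) = -60)
O(d) = -64*d + 4*d² (O(d) = 4*((d² - 17*d) + d) = 4*(d² - 16*d) = -64*d + 4*d²)
f(s) = -8 - s (f(s) = -s - 8 = -8 - s)
-f(O(v(I))) = -(-8 - 4*(-2)*(-16 - 2)) = -(-8 - 4*(-2)*(-18)) = -(-8 - 1*144) = -(-8 - 144) = -1*(-152) = 152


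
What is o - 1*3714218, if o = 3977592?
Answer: 263374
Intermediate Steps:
o - 1*3714218 = 3977592 - 1*3714218 = 3977592 - 3714218 = 263374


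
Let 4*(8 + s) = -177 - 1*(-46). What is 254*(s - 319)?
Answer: -182753/2 ≈ -91377.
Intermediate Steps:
s = -163/4 (s = -8 + (-177 - 1*(-46))/4 = -8 + (-177 + 46)/4 = -8 + (1/4)*(-131) = -8 - 131/4 = -163/4 ≈ -40.750)
254*(s - 319) = 254*(-163/4 - 319) = 254*(-1439/4) = -182753/2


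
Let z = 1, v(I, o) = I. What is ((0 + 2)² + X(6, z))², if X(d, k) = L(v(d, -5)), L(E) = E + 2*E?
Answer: 484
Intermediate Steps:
L(E) = 3*E
X(d, k) = 3*d
((0 + 2)² + X(6, z))² = ((0 + 2)² + 3*6)² = (2² + 18)² = (4 + 18)² = 22² = 484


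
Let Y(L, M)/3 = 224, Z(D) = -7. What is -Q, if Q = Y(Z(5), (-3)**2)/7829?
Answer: -672/7829 ≈ -0.085835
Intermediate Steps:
Y(L, M) = 672 (Y(L, M) = 3*224 = 672)
Q = 672/7829 ≈ 0.085835
-Q = -1*672/7829 = -672/7829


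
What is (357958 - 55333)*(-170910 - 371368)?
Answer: -164106879750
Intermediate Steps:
(357958 - 55333)*(-170910 - 371368) = 302625*(-542278) = -164106879750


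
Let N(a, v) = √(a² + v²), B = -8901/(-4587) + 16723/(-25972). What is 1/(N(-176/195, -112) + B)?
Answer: -77750002951580430900/752144051257931157264919 + 4920172771398593280*√1863346/752144051257931157264919 ≈ 0.0088261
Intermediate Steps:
B = 51489457/39711188 (B = -8901*(-1/4587) + 16723*(-1/25972) = 2967/1529 - 16723/25972 = 51489457/39711188 ≈ 1.2966)
1/(N(-176/195, -112) + B) = 1/(√((-176/195)² + (-112)²) + 51489457/39711188) = 1/(√((-176*1/195)² + 12544) + 51489457/39711188) = 1/(√((-176/195)² + 12544) + 51489457/39711188) = 1/(√(30976/38025 + 12544) + 51489457/39711188) = 1/(√(477016576/38025) + 51489457/39711188) = 1/(16*√1863346/195 + 51489457/39711188) = 1/(51489457/39711188 + 16*√1863346/195)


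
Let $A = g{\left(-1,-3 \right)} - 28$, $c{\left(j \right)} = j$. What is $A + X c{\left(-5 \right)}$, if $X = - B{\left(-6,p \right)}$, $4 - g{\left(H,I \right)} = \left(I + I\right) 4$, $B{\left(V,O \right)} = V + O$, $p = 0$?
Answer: $-30$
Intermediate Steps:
$B{\left(V,O \right)} = O + V$
$g{\left(H,I \right)} = 4 - 8 I$ ($g{\left(H,I \right)} = 4 - \left(I + I\right) 4 = 4 - 2 I 4 = 4 - 8 I$)
$X = 6$ ($X = - (0 - 6) = \left(-1\right) \left(-6\right) = 6$)
$A = 0$ ($A = \left(4 - -24\right) - 28 = \left(4 + 24\right) - 28 = 28 - 28 = 0$)
$A + X c{\left(-5 \right)} = 0 + 6 \left(-5\right) = 0 - 30 = -30$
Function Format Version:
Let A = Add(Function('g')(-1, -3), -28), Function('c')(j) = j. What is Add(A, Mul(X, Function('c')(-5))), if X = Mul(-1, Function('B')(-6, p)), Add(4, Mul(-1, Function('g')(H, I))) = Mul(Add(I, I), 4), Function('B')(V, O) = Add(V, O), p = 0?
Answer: -30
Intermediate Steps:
Function('B')(V, O) = Add(O, V)
Function('g')(H, I) = Add(4, Mul(-8, I)) (Function('g')(H, I) = Add(4, Mul(-1, Mul(Add(I, I), 4))) = Add(4, Mul(-1, Mul(Mul(2, I), 4))) = Add(4, Mul(-1, Mul(8, I))) = Add(4, Mul(-8, I)))
X = 6 (X = Mul(-1, Add(0, -6)) = Mul(-1, -6) = 6)
A = 0 (A = Add(Add(4, Mul(-8, -3)), -28) = Add(Add(4, 24), -28) = Add(28, -28) = 0)
Add(A, Mul(X, Function('c')(-5))) = Add(0, Mul(6, -5)) = Add(0, -30) = -30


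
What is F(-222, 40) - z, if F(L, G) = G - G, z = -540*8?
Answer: 4320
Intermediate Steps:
z = -4320
F(L, G) = 0
F(-222, 40) - z = 0 - 1*(-4320) = 0 + 4320 = 4320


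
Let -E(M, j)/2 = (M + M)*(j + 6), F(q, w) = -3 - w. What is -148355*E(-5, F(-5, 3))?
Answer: 0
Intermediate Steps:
E(M, j) = -4*M*(6 + j) (E(M, j) = -2*(M + M)*(j + 6) = -2*2*M*(6 + j) = -4*M*(6 + j))
-148355*E(-5, F(-5, 3)) = -(-593420)*(-5)*(6 + (-3 - 1*3)) = -(-593420)*(-5)*(6 + (-3 - 3)) = -(-593420)*(-5)*(6 - 6) = -(-593420)*(-5)*0 = -148355*0 = 0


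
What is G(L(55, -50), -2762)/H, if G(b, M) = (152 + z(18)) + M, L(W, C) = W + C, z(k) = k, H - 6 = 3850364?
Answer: -1296/1925185 ≈ -0.00067318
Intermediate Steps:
H = 3850370 (H = 6 + 3850364 = 3850370)
L(W, C) = C + W
G(b, M) = 170 + M (G(b, M) = (152 + 18) + M = 170 + M)
G(L(55, -50), -2762)/H = (170 - 2762)/3850370 = -2592*1/3850370 = -1296/1925185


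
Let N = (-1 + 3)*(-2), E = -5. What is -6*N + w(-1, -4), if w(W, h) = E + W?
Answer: 18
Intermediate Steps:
w(W, h) = -5 + W
N = -4 (N = 2*(-2) = -4)
-6*N + w(-1, -4) = -6*(-4) + (-5 - 1) = 24 - 6 = 18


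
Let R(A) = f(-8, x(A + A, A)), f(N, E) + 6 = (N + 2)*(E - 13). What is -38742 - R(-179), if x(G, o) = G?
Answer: -40962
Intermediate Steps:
f(N, E) = -6 + (-13 + E)*(2 + N) (f(N, E) = -6 + (N + 2)*(E - 13) = -6 + (2 + N)*(-13 + E) = -6 + (-13 + E)*(2 + N))
R(A) = 72 - 12*A (R(A) = -32 - 13*(-8) + 2*(A + A) + (A + A)*(-8) = -32 + 104 + 2*(2*A) + (2*A)*(-8) = -32 + 104 + 4*A - 16*A = 72 - 12*A)
-38742 - R(-179) = -38742 - (72 - 12*(-179)) = -38742 - (72 + 2148) = -38742 - 1*2220 = -38742 - 2220 = -40962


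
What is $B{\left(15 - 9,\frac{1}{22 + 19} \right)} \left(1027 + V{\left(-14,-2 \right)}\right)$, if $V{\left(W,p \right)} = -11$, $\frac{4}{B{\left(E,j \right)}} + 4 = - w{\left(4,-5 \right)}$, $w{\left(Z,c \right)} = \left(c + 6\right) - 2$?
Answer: $- \frac{4064}{3} \approx -1354.7$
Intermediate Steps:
$w{\left(Z,c \right)} = 4 + c$ ($w{\left(Z,c \right)} = \left(6 + c\right) - 2 = 4 + c$)
$B{\left(E,j \right)} = - \frac{4}{3}$ ($B{\left(E,j \right)} = \frac{4}{-4 - \left(4 - 5\right)} = \frac{4}{-4 - -1} = \frac{4}{-4 + 1} = \frac{4}{-3} = 4 \left(- \frac{1}{3}\right) = - \frac{4}{3}$)
$B{\left(15 - 9,\frac{1}{22 + 19} \right)} \left(1027 + V{\left(-14,-2 \right)}\right) = - \frac{4 \left(1027 - 11\right)}{3} = \left(- \frac{4}{3}\right) 1016 = - \frac{4064}{3}$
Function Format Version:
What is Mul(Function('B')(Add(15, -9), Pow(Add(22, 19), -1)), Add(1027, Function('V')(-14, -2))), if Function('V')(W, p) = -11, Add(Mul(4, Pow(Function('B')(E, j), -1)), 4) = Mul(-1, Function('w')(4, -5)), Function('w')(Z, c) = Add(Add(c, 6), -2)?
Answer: Rational(-4064, 3) ≈ -1354.7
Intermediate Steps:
Function('w')(Z, c) = Add(4, c) (Function('w')(Z, c) = Add(Add(6, c), -2) = Add(4, c))
Function('B')(E, j) = Rational(-4, 3) (Function('B')(E, j) = Mul(4, Pow(Add(-4, Mul(-1, Add(4, -5))), -1)) = Mul(4, Pow(Add(-4, Mul(-1, -1)), -1)) = Mul(4, Pow(Add(-4, 1), -1)) = Mul(4, Pow(-3, -1)) = Mul(4, Rational(-1, 3)) = Rational(-4, 3))
Mul(Function('B')(Add(15, -9), Pow(Add(22, 19), -1)), Add(1027, Function('V')(-14, -2))) = Mul(Rational(-4, 3), Add(1027, -11)) = Mul(Rational(-4, 3), 1016) = Rational(-4064, 3)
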